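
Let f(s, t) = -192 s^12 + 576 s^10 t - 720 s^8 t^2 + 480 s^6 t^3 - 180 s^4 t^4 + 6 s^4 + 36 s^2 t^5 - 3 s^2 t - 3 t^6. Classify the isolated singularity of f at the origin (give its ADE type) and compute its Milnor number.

The Hessian of f at 0 has rank 0. Corank 2; j^3 = -3*s^2*t has shape L^2 M (L != M), so D-series; mu = 7 gives D_7.

Type D_7, Milnor number mu = 7.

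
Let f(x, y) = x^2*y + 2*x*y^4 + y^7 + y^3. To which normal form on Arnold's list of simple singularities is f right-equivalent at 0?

D4

The Hessian of f at 0 has rank 0. Corank 2; j^3 = y*(x^2 + y^2) splits into three distinct lines over C (the quadratic factor has nonzero discriminant), so D_4.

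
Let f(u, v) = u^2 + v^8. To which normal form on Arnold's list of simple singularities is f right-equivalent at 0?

The Hessian of f at 0 has rank 1. Corank 1: A-series; mu = 7 gives A_7.

A_{7}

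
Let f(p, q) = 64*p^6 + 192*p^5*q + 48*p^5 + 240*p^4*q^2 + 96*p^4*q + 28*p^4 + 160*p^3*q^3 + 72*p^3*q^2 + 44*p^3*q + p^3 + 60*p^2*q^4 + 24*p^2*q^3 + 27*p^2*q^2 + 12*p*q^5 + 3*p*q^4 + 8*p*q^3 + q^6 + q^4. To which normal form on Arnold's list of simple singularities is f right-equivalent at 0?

The Hessian of f at 0 has rank 0. Corank 2; j^3 = p^3 is a perfect cube, so E-series; the 4-jet and mu = 6 give E_6.

E6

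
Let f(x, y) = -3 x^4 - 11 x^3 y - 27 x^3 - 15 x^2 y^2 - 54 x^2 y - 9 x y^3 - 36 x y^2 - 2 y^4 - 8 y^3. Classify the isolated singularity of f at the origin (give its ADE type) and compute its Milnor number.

Type E7, Milnor number mu = 7.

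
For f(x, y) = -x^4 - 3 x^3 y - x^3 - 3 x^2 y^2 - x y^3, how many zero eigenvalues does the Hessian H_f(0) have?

2

Hessian at 0 has rank 0.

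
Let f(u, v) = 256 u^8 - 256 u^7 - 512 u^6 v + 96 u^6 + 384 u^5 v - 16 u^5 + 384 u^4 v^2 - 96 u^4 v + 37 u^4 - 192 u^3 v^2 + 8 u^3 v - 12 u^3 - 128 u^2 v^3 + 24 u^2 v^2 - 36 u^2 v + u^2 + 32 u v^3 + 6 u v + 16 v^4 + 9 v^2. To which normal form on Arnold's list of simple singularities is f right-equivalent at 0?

A3

The Hessian of f at 0 is [[2, 6], [6, 18]] with rank 1, so corank 1. A Groebner basis of the Jacobian ideal J(f) in C{u,v} is {u^2 - u/6 - v/2, u*v + u/18 + v/6, -u/54 + v^2 - v/18}; counting standard monomials gives mu = 3. Corank 1: A-series; mu = 3 gives A_3.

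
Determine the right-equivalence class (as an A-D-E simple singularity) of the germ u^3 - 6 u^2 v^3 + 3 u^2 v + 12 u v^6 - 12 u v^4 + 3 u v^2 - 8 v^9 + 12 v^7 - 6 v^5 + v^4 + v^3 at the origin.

E6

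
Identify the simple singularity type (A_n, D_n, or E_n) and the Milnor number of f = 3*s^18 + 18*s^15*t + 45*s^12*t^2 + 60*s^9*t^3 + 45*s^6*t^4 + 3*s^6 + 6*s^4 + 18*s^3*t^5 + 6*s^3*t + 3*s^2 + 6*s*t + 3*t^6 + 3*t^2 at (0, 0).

Type A_5, Milnor number mu = 5.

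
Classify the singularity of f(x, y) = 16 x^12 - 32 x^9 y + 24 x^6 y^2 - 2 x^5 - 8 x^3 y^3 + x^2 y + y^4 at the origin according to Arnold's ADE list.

The Hessian of f at 0 is [[0, 0], [0, 0]] with rank 0, so corank 2. A Groebner basis of the Jacobian ideal J(f) in C{x,y} is {x^3, x^2/4 + y^3, x*y}; counting standard monomials gives mu = 5. Corank 2; j^3 = x^2*y has shape L^2 M (L != M), so D-series; mu = 5 gives D_5.

D_5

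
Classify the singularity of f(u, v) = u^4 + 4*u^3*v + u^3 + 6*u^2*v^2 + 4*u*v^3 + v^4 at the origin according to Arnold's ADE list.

E6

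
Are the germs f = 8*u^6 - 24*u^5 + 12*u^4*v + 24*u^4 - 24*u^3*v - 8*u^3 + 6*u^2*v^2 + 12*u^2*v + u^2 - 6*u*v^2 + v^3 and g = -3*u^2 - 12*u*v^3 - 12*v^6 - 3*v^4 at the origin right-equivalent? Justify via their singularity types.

No.

The Hessian of f at 0 has rank 1. Corank 1: A-series; mu = 2 gives A_2. The Hessian of g at 0 has rank 1. Corank 1: A-series; mu = 3 gives A_3. f is A_2 but g is A_3, hence not right-equivalent.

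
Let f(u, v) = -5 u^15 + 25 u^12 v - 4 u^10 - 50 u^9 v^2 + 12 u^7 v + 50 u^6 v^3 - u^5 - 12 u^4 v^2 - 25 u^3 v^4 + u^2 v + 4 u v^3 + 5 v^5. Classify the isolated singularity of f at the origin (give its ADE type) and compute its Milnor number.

Type D_{6}, Milnor number mu = 6.

The Hessian of f at 0 is [[0, 0], [0, 0]] with rank 0, so corank 2. A Groebner basis of the Jacobian ideal J(f) in C{u,v} is {u^3, u^2*v, -2*u^2 + u*v^2, u*v/2 + v^3}; counting standard monomials gives mu = 6. Corank 2; j^3 = u^2*v has shape L^2 M (L != M), so D-series; mu = 6 gives D_6.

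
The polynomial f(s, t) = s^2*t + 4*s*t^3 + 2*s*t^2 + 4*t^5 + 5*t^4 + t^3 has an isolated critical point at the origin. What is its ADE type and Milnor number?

The Hessian of f at 0 is [[0, 0], [0, 0]] with rank 0, so corank 2. A Groebner basis of the Jacobian ideal J(f) in C{s,t} is {s*t^2 - s*t/2 - t^2/2, s*t/2 + t^3 + t^2/2, s^2 - t^2}; counting standard monomials gives mu = 5. Corank 2; j^3 = t*(s + t)^2 has shape L^2 M (L != M), so D-series; mu = 5 gives D_5.

Type D5, Milnor number mu = 5.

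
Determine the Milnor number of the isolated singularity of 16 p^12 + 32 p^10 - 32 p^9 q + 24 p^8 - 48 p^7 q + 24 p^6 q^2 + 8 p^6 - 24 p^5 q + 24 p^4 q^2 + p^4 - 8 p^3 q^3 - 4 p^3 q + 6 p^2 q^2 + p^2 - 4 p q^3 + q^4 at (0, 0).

The Hessian of f at 0 is [[2, 0], [0, 0]] with rank 1, so corank 1. A Groebner basis of the Jacobian ideal J(f) in C{p,q} is {q^3, p}; counting standard monomials gives mu = 3. Corank 1: A-series; mu = 3 gives A_3.

3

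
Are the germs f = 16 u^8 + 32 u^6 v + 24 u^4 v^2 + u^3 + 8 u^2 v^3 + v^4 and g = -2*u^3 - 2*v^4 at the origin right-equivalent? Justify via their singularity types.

Yes.

The Hessian of f at 0 has rank 0. Corank 2; j^3 = u^3 is a perfect cube, so E-series; the 4-jet and mu = 6 give E_6. The Hessian of g at 0 has rank 0. Corank 2; j^3 = -2*u^3 is a perfect cube, so E-series; the 4-jet and mu = 6 give E_6. Both have type E_6, hence right-equivalent.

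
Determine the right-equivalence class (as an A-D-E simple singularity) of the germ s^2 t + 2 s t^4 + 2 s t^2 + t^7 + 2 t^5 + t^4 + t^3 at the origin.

D_5

The Hessian of f at 0 has rank 0. Corank 2; j^3 = t*(s + t)^2 has shape L^2 M (L != M), so D-series; mu = 5 gives D_5.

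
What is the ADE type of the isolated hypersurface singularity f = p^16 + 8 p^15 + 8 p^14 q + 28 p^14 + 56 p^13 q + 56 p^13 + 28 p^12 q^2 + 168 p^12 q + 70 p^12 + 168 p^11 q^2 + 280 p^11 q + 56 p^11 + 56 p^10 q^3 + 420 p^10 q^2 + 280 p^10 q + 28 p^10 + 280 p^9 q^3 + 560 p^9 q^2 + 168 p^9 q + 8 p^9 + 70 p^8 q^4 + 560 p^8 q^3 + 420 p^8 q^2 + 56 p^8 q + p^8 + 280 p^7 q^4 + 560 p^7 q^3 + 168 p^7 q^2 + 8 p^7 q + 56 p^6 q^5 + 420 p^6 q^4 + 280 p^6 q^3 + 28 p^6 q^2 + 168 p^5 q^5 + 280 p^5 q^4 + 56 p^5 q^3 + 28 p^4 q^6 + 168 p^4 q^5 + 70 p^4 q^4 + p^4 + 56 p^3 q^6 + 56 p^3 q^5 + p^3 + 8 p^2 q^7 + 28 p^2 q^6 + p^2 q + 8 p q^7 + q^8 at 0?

D_9

The Hessian of f at 0 is [[0, 0], [0, 0]] with rank 0, so corank 2. A Groebner basis of the Jacobian ideal J(f) in C{p,q} is {-p*q/8 + q^7, p*q^2, p^2 + p*q}; counting standard monomials gives mu = 9. Corank 2; j^3 = p^2*(p + q) has shape L^2 M (L != M), so D-series; mu = 9 gives D_9.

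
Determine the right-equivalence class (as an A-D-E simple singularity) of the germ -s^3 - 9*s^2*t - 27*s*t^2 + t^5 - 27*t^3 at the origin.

E_8

The Hessian of f at 0 is [[0, 0], [0, 0]] with rank 0, so corank 2. A Groebner basis of the Jacobian ideal J(f) in C{s,t} is {t^4, s^2 + 6*s*t + 9*t^2}; counting standard monomials gives mu = 8. Corank 2; j^3 = -(s + 3*t)^3 is a perfect cube, so E-series; the 5-jet and mu = 8 give E_8.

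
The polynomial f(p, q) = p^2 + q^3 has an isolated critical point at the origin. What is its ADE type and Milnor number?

Type A_2, Milnor number mu = 2.

The Hessian of f at 0 has rank 1. Corank 1: A-series; mu = 2 gives A_2.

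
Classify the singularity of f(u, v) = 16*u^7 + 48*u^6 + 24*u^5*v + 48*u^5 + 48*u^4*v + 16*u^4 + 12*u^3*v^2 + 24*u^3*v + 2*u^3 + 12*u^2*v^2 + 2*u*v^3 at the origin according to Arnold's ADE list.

The Hessian of f at 0 is [[0, 0], [0, 0]] with rank 0, so corank 2. A Groebner basis of the Jacobian ideal J(f) in C{u,v} is {3*u^2/4 + v^4 + v^3/4, u^3, u^2*v - u^2/4 - v^3/12, u^2 + u*v^2 + v^3/3}; counting standard monomials gives mu = 7. Corank 2; j^3 = 2*u^3 is a perfect cube, so E-series; the 4-jet and mu = 7 give E_7.

E7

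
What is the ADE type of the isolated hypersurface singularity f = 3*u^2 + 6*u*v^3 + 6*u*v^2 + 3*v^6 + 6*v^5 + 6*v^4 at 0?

The Hessian of f at 0 has rank 1. Corank 1: A-series; mu = 3 gives A_3.

A_3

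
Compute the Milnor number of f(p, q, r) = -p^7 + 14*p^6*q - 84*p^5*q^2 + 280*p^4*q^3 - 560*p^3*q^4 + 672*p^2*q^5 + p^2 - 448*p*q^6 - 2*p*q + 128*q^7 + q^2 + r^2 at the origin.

6

The Hessian of f at 0 has rank 2. Corank 1: A-series; mu = 6 gives A_6.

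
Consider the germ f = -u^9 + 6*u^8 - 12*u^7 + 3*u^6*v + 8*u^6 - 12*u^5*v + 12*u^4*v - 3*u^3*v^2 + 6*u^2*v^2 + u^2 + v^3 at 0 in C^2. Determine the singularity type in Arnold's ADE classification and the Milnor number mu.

Type A_2, Milnor number mu = 2.

The Hessian of f at 0 is [[2, 0], [0, 0]] with rank 1, so corank 1. A Groebner basis of the Jacobian ideal J(f) in C{u,v} is {v^2, u}; counting standard monomials gives mu = 2. Corank 1: A-series; mu = 2 gives A_2.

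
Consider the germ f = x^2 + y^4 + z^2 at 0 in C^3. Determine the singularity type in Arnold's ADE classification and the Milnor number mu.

Type A3, Milnor number mu = 3.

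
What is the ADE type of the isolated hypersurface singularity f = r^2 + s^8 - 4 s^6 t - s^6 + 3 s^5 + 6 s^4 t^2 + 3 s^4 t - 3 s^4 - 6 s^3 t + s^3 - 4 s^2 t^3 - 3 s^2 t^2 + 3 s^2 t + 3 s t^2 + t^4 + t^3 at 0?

E6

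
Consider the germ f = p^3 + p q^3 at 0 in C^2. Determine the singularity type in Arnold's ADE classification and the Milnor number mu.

The Hessian of f at 0 has rank 0. Corank 2; j^3 = p^3 is a perfect cube, so E-series; the 4-jet and mu = 7 give E_7.

Type E_7, Milnor number mu = 7.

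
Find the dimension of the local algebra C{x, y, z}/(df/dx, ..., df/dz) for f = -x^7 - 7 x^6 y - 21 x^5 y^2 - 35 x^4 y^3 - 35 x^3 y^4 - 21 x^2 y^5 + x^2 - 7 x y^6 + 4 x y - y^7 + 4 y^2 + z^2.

6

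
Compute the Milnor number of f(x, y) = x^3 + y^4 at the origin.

The Hessian of f at 0 is [[0, 0], [0, 0]] with rank 0, so corank 2. A Groebner basis of the Jacobian ideal J(f) in C{x,y} is {y^3, x^2}; counting standard monomials gives mu = 6. Corank 2; j^3 = x^3 is a perfect cube, so E-series; the 4-jet and mu = 6 give E_6.

6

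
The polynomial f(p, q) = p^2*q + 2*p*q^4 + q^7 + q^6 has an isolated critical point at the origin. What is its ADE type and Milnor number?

Type D_{7}, Milnor number mu = 7.

The Hessian of f at 0 has rank 0. Corank 2; j^3 = p^2*q has shape L^2 M (L != M), so D-series; mu = 7 gives D_7.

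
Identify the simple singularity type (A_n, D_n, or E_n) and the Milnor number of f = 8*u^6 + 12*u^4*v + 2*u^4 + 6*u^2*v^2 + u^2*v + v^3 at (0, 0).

The Hessian of f at 0 is [[0, 0], [0, 0]] with rank 0, so corank 2. A Groebner basis of the Jacobian ideal J(f) in C{u,v} is {v^3, u^2 + 3*v^2, u*v}; counting standard monomials gives mu = 4. Corank 2; j^3 = v*(u^2 + v^2) splits into three distinct lines over C (the quadratic factor has nonzero discriminant), so D_4.

Type D_4, Milnor number mu = 4.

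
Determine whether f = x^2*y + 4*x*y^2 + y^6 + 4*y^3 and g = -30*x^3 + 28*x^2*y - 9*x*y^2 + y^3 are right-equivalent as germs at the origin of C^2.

No.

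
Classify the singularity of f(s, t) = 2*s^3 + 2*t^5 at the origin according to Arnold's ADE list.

E_8

The Hessian of f at 0 has rank 0. Corank 2; j^3 = 2*s^3 is a perfect cube, so E-series; the 5-jet and mu = 8 give E_8.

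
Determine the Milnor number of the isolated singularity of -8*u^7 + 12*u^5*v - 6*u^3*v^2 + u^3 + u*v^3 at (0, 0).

The Hessian of f at 0 is [[0, 0], [0, 0]] with rank 0, so corank 2. A Groebner basis of the Jacobian ideal J(f) in C{u,v} is {u^3, u*v^2, 3*u^2 + v^3}; counting standard monomials gives mu = 7. Corank 2; j^3 = u^3 is a perfect cube, so E-series; the 4-jet and mu = 7 give E_7.

7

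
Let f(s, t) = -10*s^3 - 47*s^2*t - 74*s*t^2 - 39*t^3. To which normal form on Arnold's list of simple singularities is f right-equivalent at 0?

D_{4}

The Hessian of f at 0 has rank 0. Corank 2; j^3 = -(2*s + 3*t)*(5*s^2 + 16*s*t + 13*t^2) splits into three distinct lines over C (the quadratic factor has nonzero discriminant), so D_4.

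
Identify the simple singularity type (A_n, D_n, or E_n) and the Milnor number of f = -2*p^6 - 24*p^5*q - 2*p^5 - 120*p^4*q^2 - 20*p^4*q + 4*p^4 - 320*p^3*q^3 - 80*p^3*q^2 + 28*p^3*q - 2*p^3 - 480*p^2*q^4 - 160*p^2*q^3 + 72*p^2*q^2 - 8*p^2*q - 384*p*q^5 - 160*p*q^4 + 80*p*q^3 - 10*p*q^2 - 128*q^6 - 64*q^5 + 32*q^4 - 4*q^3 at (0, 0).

Type D_{7}, Milnor number mu = 7.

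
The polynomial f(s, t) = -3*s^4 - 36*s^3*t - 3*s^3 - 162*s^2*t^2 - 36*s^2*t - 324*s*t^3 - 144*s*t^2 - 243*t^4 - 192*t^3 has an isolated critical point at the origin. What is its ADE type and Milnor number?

Type E6, Milnor number mu = 6.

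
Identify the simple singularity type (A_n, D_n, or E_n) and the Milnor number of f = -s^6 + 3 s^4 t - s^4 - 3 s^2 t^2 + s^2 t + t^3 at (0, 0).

Type D_{4}, Milnor number mu = 4.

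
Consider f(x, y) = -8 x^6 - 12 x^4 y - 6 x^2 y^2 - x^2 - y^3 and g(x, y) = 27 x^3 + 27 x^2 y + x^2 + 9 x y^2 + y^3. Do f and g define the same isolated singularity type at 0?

The Hessian of f at 0 has rank 1. Corank 1: A-series; mu = 2 gives A_2. The Hessian of g at 0 has rank 1. Corank 1: A-series; mu = 2 gives A_2. Both have type A_2, hence right-equivalent.

Yes.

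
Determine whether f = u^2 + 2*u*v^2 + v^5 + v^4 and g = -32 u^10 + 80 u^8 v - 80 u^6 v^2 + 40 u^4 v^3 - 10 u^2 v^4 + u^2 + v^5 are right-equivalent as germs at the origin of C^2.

Yes.

The Hessian of f at 0 has rank 1. Corank 1: A-series; mu = 4 gives A_4. The Hessian of g at 0 has rank 1. Corank 1: A-series; mu = 4 gives A_4. Both have type A_4, hence right-equivalent.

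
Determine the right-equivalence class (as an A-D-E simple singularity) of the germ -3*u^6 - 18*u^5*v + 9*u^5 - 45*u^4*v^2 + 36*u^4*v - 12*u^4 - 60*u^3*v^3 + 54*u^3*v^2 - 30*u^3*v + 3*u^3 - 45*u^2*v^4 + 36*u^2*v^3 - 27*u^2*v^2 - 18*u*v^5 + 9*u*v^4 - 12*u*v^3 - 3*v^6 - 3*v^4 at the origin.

E6

The Hessian of f at 0 is [[0, 0], [0, 0]] with rank 0, so corank 2. A Groebner basis of the Jacobian ideal J(f) in C{u,v} is {u^3, u^2*v, -u^2/2 + u*v^2, 3*u^2/2 + v^3}; counting standard monomials gives mu = 6. Corank 2; j^3 = 3*u^3 is a perfect cube, so E-series; the 4-jet and mu = 6 give E_6.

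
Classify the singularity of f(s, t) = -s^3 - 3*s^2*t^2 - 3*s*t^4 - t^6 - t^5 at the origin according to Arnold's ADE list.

E_8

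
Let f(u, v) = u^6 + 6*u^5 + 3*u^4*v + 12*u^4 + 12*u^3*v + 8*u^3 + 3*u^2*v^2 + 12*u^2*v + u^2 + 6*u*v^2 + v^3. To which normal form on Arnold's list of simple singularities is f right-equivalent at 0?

The Hessian of f at 0 has rank 1. Corank 1: A-series; mu = 2 gives A_2.

A2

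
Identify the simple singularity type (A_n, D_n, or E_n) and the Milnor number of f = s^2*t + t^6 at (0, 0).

Type D_{7}, Milnor number mu = 7.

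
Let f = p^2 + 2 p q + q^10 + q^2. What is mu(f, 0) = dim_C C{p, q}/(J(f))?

9

The Hessian of f at 0 has rank 1. Corank 1: A-series; mu = 9 gives A_9.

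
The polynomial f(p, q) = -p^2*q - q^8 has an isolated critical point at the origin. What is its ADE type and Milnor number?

Type D9, Milnor number mu = 9.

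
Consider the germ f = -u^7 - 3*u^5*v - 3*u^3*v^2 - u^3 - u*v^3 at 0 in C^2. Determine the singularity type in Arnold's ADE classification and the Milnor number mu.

The Hessian of f at 0 has rank 0. Corank 2; j^3 = -u^3 is a perfect cube, so E-series; the 4-jet and mu = 7 give E_7.

Type E_{7}, Milnor number mu = 7.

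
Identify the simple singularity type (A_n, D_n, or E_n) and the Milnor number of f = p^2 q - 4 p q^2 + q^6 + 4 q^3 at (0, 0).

Type D_7, Milnor number mu = 7.

The Hessian of f at 0 is [[0, 0], [0, 0]] with rank 0, so corank 2. A Groebner basis of the Jacobian ideal J(f) in C{p,q} is {p^2/6 + q^5 - 2*q^2/3, p^3 - 8*q^3, p*q - 2*q^2}; counting standard monomials gives mu = 7. Corank 2; j^3 = q*(p - 2*q)^2 has shape L^2 M (L != M), so D-series; mu = 7 gives D_7.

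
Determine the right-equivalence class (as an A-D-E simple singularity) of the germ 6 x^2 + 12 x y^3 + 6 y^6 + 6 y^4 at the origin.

A_3

The Hessian of f at 0 has rank 1. Corank 1: A-series; mu = 3 gives A_3.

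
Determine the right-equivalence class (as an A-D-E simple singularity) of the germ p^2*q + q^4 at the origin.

The Hessian of f at 0 is [[0, 0], [0, 0]] with rank 0, so corank 2. A Groebner basis of the Jacobian ideal J(f) in C{p,q} is {p^3, p^2/4 + q^3, p*q}; counting standard monomials gives mu = 5. Corank 2; j^3 = p^2*q has shape L^2 M (L != M), so D-series; mu = 5 gives D_5.

D_{5}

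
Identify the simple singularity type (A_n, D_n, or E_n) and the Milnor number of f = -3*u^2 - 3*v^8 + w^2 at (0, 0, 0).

Type A_{7}, Milnor number mu = 7.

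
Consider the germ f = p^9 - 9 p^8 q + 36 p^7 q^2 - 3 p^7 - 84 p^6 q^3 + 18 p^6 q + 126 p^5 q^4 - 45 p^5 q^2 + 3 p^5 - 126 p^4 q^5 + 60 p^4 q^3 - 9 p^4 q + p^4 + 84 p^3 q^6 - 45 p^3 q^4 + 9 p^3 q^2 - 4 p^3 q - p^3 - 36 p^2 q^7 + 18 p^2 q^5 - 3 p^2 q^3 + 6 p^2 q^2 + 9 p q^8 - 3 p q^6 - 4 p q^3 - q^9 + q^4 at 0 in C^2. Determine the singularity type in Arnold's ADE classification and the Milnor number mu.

The Hessian of f at 0 has rank 0. Corank 2; j^3 = -p^3 is a perfect cube, so E-series; the 4-jet and mu = 6 give E_6.

Type E6, Milnor number mu = 6.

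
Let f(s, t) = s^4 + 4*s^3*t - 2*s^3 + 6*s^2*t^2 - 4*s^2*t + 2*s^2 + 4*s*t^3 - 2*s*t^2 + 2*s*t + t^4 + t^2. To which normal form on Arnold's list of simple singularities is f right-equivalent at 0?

The Hessian of f at 0 has rank 2. Corank 0: nondegenerate Morse point, so A_1.

A_1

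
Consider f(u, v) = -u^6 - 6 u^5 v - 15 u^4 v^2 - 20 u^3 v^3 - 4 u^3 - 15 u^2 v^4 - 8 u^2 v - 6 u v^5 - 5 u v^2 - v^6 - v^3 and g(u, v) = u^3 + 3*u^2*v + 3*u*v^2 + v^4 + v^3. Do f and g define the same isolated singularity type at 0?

The Hessian of f at 0 has rank 0. Corank 2; j^3 = -(u + v)*(2*u + v)^2 has shape L^2 M (L != M), so D-series; mu = 7 gives D_7. The Hessian of g at 0 has rank 0. Corank 2; j^3 = (u + v)^3 is a perfect cube, so E-series; the 4-jet and mu = 6 give E_6. f is D_7 but g is E_6, hence not right-equivalent.

No.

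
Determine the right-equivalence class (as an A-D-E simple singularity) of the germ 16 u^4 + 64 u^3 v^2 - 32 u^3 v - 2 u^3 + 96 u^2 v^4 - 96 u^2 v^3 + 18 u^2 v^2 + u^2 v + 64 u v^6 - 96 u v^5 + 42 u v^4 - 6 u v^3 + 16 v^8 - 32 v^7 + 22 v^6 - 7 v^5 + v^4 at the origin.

The Hessian of f at 0 is [[0, 0], [0, 0]] with rank 0, so corank 2. A Groebner basis of the Jacobian ideal J(f) in C{u,v} is {u*v^2, u*v/9 + v^3, u^2 - 4*u*v/9}; counting standard monomials gives mu = 5. Corank 2; j^3 = -u^2*(2*u - v) has shape L^2 M (L != M), so D-series; mu = 5 gives D_5.

D_5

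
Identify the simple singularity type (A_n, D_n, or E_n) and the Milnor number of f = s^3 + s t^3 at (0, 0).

Type E_{7}, Milnor number mu = 7.

The Hessian of f at 0 has rank 0. Corank 2; j^3 = s^3 is a perfect cube, so E-series; the 4-jet and mu = 7 give E_7.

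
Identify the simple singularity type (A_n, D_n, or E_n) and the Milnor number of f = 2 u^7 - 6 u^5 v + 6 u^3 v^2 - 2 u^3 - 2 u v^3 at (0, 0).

Type E_7, Milnor number mu = 7.

The Hessian of f at 0 has rank 0. Corank 2; j^3 = -2*u^3 is a perfect cube, so E-series; the 4-jet and mu = 7 give E_7.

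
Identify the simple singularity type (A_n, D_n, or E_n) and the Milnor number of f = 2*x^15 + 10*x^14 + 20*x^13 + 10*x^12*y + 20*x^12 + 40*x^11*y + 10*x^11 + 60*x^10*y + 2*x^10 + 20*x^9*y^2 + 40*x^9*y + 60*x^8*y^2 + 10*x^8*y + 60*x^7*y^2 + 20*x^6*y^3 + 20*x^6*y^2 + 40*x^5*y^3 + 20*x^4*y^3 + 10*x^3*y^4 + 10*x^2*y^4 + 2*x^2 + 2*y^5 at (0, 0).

Type A4, Milnor number mu = 4.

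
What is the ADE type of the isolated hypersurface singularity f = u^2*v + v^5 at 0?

D6

The Hessian of f at 0 has rank 0. Corank 2; j^3 = u^2*v has shape L^2 M (L != M), so D-series; mu = 6 gives D_6.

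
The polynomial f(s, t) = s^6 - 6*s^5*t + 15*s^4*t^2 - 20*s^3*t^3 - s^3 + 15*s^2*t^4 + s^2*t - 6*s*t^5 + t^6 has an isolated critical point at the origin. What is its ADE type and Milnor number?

Type D_{7}, Milnor number mu = 7.

The Hessian of f at 0 is [[0, 0], [0, 0]] with rank 0, so corank 2. A Groebner basis of the Jacobian ideal J(f) in C{s,t} is {s*t/6 + t^5, s*t^2, s^2 - s*t}; counting standard monomials gives mu = 7. Corank 2; j^3 = -s^2*(s - t) has shape L^2 M (L != M), so D-series; mu = 7 gives D_7.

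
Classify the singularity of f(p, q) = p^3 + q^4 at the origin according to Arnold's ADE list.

E_{6}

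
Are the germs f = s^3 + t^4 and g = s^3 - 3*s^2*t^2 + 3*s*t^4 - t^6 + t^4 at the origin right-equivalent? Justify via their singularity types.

Yes.

The Hessian of f at 0 has rank 0. Corank 2; j^3 = s^3 is a perfect cube, so E-series; the 4-jet and mu = 6 give E_6. The Hessian of g at 0 has rank 0. Corank 2; j^3 = s^3 is a perfect cube, so E-series; the 4-jet and mu = 6 give E_6. Both have type E_6, hence right-equivalent.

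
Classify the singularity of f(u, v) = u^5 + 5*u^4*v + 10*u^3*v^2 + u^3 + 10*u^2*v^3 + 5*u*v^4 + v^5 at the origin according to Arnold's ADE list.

The Hessian of f at 0 has rank 0. Corank 2; j^3 = u^3 is a perfect cube, so E-series; the 5-jet and mu = 8 give E_8.

E_8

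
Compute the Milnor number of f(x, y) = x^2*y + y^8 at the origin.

The Hessian of f at 0 has rank 0. Corank 2; j^3 = x^2*y has shape L^2 M (L != M), so D-series; mu = 9 gives D_9.

9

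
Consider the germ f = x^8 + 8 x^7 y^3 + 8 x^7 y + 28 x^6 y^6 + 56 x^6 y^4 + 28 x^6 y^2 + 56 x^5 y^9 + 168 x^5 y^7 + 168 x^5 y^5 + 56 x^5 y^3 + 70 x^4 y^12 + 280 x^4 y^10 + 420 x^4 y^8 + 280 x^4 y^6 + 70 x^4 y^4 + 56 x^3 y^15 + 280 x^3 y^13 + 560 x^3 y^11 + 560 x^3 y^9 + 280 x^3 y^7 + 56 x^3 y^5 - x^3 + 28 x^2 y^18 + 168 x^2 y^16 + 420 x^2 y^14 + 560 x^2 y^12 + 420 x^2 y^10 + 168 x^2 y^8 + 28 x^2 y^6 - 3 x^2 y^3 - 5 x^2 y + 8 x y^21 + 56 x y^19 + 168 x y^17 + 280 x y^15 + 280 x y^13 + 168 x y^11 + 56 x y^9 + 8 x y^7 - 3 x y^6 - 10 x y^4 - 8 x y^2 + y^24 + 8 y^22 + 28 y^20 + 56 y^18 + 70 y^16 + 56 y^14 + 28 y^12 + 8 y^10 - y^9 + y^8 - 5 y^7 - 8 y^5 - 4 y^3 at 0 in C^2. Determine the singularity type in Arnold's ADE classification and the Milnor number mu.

Type D_{9}, Milnor number mu = 9.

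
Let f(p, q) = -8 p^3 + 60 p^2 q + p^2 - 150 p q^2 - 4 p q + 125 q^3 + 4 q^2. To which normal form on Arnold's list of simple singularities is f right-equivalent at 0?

The Hessian of f at 0 is [[2, -4], [-4, 8]] with rank 1, so corank 1. A Groebner basis of the Jacobian ideal J(f) in C{p,q} is {q^2, p - 2*q}; counting standard monomials gives mu = 2. Corank 1: A-series; mu = 2 gives A_2.

A_2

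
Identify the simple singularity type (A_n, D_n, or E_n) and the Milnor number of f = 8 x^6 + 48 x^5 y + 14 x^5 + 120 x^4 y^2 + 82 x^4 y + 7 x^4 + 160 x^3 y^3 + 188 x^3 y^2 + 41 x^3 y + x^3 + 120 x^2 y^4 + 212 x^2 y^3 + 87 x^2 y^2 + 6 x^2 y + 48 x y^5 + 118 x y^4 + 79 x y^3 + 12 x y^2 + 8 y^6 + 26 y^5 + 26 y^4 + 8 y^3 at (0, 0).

The Hessian of f at 0 is [[0, 0], [0, 0]] with rank 0, so corank 2. A Groebner basis of the Jacobian ideal J(f) in C{x,y} is {-3*x^2/17 - 12*x*y/17 + y^4 + y^3/17 - 12*y^2/17, x^3 + 54*x^2/17 + 216*x*y/17 + 118*y^3/17 + 216*y^2/17, x^2*y - x^2 - 4*x*y - 11*y^3/3 - 4*y^2, 4*x^2/17 + x*y^2 + 16*x*y/17 + 98*y^3/51 + 16*y^2/17}; counting standard monomials gives mu = 7. Corank 2; j^3 = (x + 2*y)^3 is a perfect cube, so E-series; the 4-jet and mu = 7 give E_7.

Type E_{7}, Milnor number mu = 7.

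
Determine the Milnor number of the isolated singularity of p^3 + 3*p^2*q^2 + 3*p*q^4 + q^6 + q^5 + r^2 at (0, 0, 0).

The Hessian of f at 0 is [[0, 0, 0], [0, 0, 0], [0, 0, 2]] with rank 1, so corank 2. A Groebner basis of the Jacobian ideal J(f) in C{p,q,r} is {q^4, p^3, p^2/2 + p*q^2, r}; counting standard monomials gives mu = 8. Corank 2; j^3 = p^3 is a perfect cube, so E-series; the 5-jet and mu = 8 give E_8.

8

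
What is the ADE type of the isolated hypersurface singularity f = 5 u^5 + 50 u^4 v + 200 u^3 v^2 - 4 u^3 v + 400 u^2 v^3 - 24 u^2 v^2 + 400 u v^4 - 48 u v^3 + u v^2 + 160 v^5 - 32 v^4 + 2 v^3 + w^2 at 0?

The Hessian of f at 0 is [[0, 0, 0], [0, 0, 0], [0, 0, 2]] with rank 1, so corank 2. A Groebner basis of the Jacobian ideal J(f) in C{u,v,w} is {u^3 - u*v/2 - 13*v^2, u^2*v + 2*v^2, u*v^2, v^3, w}; counting standard monomials gives mu = 6. Corank 2; j^3 = v^2*(u + 2*v) has shape L^2 M (L != M), so D-series; mu = 6 gives D_6.

D_6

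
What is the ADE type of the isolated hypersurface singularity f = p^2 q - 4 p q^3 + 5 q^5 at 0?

D_{6}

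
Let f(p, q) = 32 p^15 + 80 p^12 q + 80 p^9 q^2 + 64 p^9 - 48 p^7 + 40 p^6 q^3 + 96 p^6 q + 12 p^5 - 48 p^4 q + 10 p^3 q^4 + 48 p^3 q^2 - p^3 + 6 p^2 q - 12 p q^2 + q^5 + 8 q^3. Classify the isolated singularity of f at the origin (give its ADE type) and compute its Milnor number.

Type E_8, Milnor number mu = 8.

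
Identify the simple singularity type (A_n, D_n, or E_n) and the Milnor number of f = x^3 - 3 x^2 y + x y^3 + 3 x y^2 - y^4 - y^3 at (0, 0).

Type E_{7}, Milnor number mu = 7.

The Hessian of f at 0 is [[0, 0], [0, 0]] with rank 0, so corank 2. A Groebner basis of the Jacobian ideal J(f) in C{x,y} is {x^3 - 3*x^2*y - 6*x^2 + 12*x*y - 6*y^2, 3*x^2 + x*y^2 - 6*x*y + 3*y^2, 3*x^2 - 6*x*y + y^3 + 3*y^2}; counting standard monomials gives mu = 7. Corank 2; j^3 = (x - y)^3 is a perfect cube, so E-series; the 4-jet and mu = 7 give E_7.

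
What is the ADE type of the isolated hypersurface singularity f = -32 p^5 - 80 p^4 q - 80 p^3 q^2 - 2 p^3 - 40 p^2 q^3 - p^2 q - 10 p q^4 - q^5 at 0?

The Hessian of f at 0 is [[0, 0], [0, 0]] with rank 0, so corank 2. A Groebner basis of the Jacobian ideal J(f) in C{p,q} is {-p*q/10 + q^4, p*q^2, p^2 + p*q/2}; counting standard monomials gives mu = 6. Corank 2; j^3 = -p^2*(2*p + q) has shape L^2 M (L != M), so D-series; mu = 6 gives D_6.

D6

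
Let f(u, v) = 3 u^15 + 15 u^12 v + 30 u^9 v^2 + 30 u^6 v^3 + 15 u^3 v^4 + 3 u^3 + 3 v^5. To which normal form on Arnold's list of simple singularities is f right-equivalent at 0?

E_8

The Hessian of f at 0 is [[0, 0], [0, 0]] with rank 0, so corank 2. A Groebner basis of the Jacobian ideal J(f) in C{u,v} is {v^4, u^2}; counting standard monomials gives mu = 8. Corank 2; j^3 = 3*u^3 is a perfect cube, so E-series; the 5-jet and mu = 8 give E_8.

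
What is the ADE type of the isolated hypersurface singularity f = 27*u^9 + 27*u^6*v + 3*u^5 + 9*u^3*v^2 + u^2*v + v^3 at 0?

The Hessian of f at 0 is [[0, 0], [0, 0]] with rank 0, so corank 2. A Groebner basis of the Jacobian ideal J(f) in C{u,v} is {v^3, u^2 + 3*v^2, u*v}; counting standard monomials gives mu = 4. Corank 2; j^3 = v*(u^2 + v^2) splits into three distinct lines over C (the quadratic factor has nonzero discriminant), so D_4.

D_4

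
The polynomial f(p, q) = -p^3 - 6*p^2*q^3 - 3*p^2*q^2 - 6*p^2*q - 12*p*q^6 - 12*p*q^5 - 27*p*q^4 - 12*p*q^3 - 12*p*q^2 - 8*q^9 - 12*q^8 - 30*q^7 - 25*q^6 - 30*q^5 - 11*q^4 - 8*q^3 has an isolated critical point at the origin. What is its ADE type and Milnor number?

The Hessian of f at 0 has rank 0. Corank 2; j^3 = -(p + 2*q)^3 is a perfect cube, so E-series; the 4-jet and mu = 6 give E_6.

Type E6, Milnor number mu = 6.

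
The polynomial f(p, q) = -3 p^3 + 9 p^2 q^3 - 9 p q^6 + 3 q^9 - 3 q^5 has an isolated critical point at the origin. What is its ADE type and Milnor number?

Type E_8, Milnor number mu = 8.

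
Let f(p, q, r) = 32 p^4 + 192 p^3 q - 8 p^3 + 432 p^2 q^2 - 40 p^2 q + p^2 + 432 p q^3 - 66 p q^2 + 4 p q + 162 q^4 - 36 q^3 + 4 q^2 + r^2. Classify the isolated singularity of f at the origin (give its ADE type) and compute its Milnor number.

The Hessian of f at 0 has rank 2. Corank 1: A-series; mu = 3 gives A_3.

Type A_{3}, Milnor number mu = 3.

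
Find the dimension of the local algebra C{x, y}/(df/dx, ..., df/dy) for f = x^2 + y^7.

6

The Hessian of f at 0 has rank 1. Corank 1: A-series; mu = 6 gives A_6.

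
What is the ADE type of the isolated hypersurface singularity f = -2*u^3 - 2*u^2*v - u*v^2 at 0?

The Hessian of f at 0 is [[0, 0], [0, 0]] with rank 0, so corank 2. A Groebner basis of the Jacobian ideal J(f) in C{u,v} is {v^3, u^2 + v^2/2, u*v - v^2/2}; counting standard monomials gives mu = 4. Corank 2; j^3 = -u*(2*u^2 + 2*u*v + v^2) splits into three distinct lines over C (the quadratic factor has nonzero discriminant), so D_4.

D4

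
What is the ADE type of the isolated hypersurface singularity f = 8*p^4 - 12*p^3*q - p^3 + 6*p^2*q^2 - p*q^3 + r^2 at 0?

The Hessian of f at 0 has rank 1. Corank 2; j^3 = -p^3 is a perfect cube, so E-series; the 4-jet and mu = 7 give E_7.

E_7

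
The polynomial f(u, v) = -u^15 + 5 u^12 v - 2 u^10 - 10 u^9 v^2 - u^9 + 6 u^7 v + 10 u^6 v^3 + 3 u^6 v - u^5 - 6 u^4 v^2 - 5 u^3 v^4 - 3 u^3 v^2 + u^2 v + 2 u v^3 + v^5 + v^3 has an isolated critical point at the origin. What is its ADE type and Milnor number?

Type D4, Milnor number mu = 4.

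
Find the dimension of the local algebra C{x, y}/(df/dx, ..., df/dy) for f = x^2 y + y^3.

4

The Hessian of f at 0 has rank 0. Corank 2; j^3 = y*(x^2 + y^2) splits into three distinct lines over C (the quadratic factor has nonzero discriminant), so D_4.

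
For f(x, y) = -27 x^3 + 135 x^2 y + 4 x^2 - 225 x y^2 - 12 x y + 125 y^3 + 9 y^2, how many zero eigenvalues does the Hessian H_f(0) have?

1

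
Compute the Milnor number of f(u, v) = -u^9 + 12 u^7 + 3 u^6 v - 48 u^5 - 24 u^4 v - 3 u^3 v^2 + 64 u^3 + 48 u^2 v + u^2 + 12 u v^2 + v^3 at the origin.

The Hessian of f at 0 is [[2, 0], [0, 0]] with rank 1, so corank 1. A Groebner basis of the Jacobian ideal J(f) in C{u,v} is {v^2, u}; counting standard monomials gives mu = 2. Corank 1: A-series; mu = 2 gives A_2.

2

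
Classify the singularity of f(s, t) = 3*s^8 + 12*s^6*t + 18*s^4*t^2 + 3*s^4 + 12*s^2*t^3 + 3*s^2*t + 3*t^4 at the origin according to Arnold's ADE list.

The Hessian of f at 0 has rank 0. Corank 2; j^3 = 3*s^2*t has shape L^2 M (L != M), so D-series; mu = 5 gives D_5.

D5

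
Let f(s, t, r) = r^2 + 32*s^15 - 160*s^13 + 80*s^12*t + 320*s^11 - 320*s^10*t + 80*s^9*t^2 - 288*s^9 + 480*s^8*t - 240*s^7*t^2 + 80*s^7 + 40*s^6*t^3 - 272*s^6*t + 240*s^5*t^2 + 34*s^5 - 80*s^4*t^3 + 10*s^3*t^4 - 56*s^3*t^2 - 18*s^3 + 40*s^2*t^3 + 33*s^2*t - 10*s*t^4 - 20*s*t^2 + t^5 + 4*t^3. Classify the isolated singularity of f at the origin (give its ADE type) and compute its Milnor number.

The Hessian of f at 0 has rank 1. Corank 2; j^3 = -(2*s - t)*(3*s - 2*t)^2 has shape L^2 M (L != M), so D-series; mu = 6 gives D_6.

Type D_6, Milnor number mu = 6.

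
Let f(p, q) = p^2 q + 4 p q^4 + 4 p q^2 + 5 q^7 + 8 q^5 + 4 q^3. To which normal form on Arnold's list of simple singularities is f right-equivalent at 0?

D_{8}

The Hessian of f at 0 is [[0, 0], [0, 0]] with rank 0, so corank 2. A Groebner basis of the Jacobian ideal J(f) in C{p,q} is {-2*p^2/3 + p*q^3 - 11*p*q/3 - 14*q^2/3, p*q/2 + q^4 + q^2, p^3 - 12*p*q^2 - 16*q^3, p^2*q + 4*p*q^2 + 4*q^3}; counting standard monomials gives mu = 8. Corank 2; j^3 = q*(p + 2*q)^2 has shape L^2 M (L != M), so D-series; mu = 8 gives D_8.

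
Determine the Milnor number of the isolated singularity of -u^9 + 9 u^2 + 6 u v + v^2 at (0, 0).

8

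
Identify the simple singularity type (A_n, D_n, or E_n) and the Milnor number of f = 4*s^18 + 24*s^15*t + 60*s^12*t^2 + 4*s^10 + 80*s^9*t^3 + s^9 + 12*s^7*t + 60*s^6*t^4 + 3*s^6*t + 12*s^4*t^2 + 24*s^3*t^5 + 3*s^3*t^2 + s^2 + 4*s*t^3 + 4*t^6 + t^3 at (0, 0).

Type A2, Milnor number mu = 2.

The Hessian of f at 0 has rank 1. Corank 1: A-series; mu = 2 gives A_2.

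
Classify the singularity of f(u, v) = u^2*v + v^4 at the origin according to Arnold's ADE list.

D_{5}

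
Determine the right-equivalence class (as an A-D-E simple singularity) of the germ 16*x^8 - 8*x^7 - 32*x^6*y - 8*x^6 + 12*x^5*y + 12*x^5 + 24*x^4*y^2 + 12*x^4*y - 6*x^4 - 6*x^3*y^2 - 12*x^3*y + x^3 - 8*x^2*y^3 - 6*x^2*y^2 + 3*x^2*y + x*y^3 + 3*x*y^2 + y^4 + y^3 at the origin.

E7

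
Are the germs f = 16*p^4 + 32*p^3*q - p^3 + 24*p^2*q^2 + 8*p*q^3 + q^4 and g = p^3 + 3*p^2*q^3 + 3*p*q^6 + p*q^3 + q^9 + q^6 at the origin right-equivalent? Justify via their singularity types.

No.

The Hessian of f at 0 has rank 0. Corank 2; j^3 = -p^3 is a perfect cube, so E-series; the 4-jet and mu = 6 give E_6. The Hessian of g at 0 has rank 0. Corank 2; j^3 = p^3 is a perfect cube, so E-series; the 4-jet and mu = 7 give E_7. f is E_6 but g is E_7, hence not right-equivalent.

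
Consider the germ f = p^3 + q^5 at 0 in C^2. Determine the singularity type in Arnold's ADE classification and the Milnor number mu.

Type E_{8}, Milnor number mu = 8.

The Hessian of f at 0 has rank 0. Corank 2; j^3 = p^3 is a perfect cube, so E-series; the 5-jet and mu = 8 give E_8.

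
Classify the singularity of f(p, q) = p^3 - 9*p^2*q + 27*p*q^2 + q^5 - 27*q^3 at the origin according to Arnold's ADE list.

The Hessian of f at 0 has rank 0. Corank 2; j^3 = (p - 3*q)^3 is a perfect cube, so E-series; the 5-jet and mu = 8 give E_8.

E8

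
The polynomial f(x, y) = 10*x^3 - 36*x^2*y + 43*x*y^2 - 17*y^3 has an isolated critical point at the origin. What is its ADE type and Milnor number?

Type D4, Milnor number mu = 4.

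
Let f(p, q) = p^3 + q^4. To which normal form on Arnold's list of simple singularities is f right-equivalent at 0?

The Hessian of f at 0 has rank 0. Corank 2; j^3 = p^3 is a perfect cube, so E-series; the 4-jet and mu = 6 give E_6.

E_{6}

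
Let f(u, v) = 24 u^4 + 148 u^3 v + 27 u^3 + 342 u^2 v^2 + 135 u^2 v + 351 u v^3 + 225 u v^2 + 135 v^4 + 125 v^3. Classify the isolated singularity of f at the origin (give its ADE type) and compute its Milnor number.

Type E_7, Milnor number mu = 7.

The Hessian of f at 0 is [[0, 0], [0, 0]] with rank 0, so corank 2. A Groebner basis of the Jacobian ideal J(f) in C{u,v} is {19683*u^2/4 + 32805*u*v/2 + v^4 - 27*v^3/4 + 54675*v^2/4, u^3 + 2565*u^2/4 + 4275*u*v/2 + 15*v^3/4 + 7125*v^2/4, u^2*v - 1053*u^2/4 - 1755*u*v/2 - 29*v^3/12 - 2925*v^2/4, 81*u^2 + u*v^2 + 270*u*v + 14*v^3/9 + 225*v^2}; counting standard monomials gives mu = 7. Corank 2; j^3 = (3*u + 5*v)^3 is a perfect cube, so E-series; the 4-jet and mu = 7 give E_7.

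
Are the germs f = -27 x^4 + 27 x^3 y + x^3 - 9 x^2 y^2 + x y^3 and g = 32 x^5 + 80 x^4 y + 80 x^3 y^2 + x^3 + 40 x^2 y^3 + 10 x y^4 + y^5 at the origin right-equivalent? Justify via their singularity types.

The Hessian of f at 0 has rank 0. Corank 2; j^3 = x^3 is a perfect cube, so E-series; the 4-jet and mu = 7 give E_7. The Hessian of g at 0 has rank 0. Corank 2; j^3 = x^3 is a perfect cube, so E-series; the 5-jet and mu = 8 give E_8. f is E_7 but g is E_8, hence not right-equivalent.

No.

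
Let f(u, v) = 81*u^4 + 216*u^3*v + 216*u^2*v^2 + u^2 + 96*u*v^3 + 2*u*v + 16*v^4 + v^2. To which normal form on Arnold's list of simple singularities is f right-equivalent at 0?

A3

The Hessian of f at 0 is [[2, 2], [2, 2]] with rank 1, so corank 1. A Groebner basis of the Jacobian ideal J(f) in C{u,v} is {v^3, u + v}; counting standard monomials gives mu = 3. Corank 1: A-series; mu = 3 gives A_3.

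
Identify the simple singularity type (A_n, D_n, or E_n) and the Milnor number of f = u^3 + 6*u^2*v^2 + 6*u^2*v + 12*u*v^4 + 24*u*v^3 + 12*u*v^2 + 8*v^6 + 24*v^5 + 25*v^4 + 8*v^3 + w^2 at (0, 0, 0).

The Hessian of f at 0 has rank 1. Corank 2; j^3 = (u + 2*v)^3 is a perfect cube, so E-series; the 4-jet and mu = 6 give E_6.

Type E_6, Milnor number mu = 6.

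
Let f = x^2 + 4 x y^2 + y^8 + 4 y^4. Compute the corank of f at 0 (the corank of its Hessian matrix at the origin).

Hessian at 0 has rank 1.

1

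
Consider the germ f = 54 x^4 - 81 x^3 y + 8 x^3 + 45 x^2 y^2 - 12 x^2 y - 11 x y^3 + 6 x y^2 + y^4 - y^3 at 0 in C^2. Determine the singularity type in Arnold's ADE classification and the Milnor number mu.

The Hessian of f at 0 is [[0, 0], [0, 0]] with rank 0, so corank 2. A Groebner basis of the Jacobian ideal J(f) in C{x,y} is {256*x^2/3 - 256*x*y/3 + y^4 + 8*y^3/9 + 64*y^2/3, x^3 + 20*x^2/3 - 20*x*y/3 - y^3/18 + 5*y^2/3, x^2*y + 88*x^2/9 - 88*x*y/9 - 4*y^3/27 + 22*y^2/9, 32*x^2/3 + x*y^2 - 32*x*y/3 - 7*y^3/18 + 8*y^2/3}; counting standard monomials gives mu = 7. Corank 2; j^3 = (2*x - y)^3 is a perfect cube, so E-series; the 4-jet and mu = 7 give E_7.

Type E7, Milnor number mu = 7.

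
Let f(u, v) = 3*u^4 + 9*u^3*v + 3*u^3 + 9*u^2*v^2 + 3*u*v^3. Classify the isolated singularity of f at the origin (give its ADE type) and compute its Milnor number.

Type E_7, Milnor number mu = 7.

The Hessian of f at 0 has rank 0. Corank 2; j^3 = 3*u^3 is a perfect cube, so E-series; the 4-jet and mu = 7 give E_7.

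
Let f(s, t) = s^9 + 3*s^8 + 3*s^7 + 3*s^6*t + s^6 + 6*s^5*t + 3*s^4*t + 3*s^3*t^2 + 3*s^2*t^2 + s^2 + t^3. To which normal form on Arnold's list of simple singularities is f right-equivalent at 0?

A2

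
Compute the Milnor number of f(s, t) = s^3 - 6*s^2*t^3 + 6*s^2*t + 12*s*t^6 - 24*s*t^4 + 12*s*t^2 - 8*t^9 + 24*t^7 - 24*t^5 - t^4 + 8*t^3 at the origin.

The Hessian of f at 0 is [[0, 0], [0, 0]] with rank 0, so corank 2. A Groebner basis of the Jacobian ideal J(f) in C{s,t} is {t^3, s^2 + 4*s*t + 4*t^2}; counting standard monomials gives mu = 6. Corank 2; j^3 = (s + 2*t)^3 is a perfect cube, so E-series; the 4-jet and mu = 6 give E_6.

6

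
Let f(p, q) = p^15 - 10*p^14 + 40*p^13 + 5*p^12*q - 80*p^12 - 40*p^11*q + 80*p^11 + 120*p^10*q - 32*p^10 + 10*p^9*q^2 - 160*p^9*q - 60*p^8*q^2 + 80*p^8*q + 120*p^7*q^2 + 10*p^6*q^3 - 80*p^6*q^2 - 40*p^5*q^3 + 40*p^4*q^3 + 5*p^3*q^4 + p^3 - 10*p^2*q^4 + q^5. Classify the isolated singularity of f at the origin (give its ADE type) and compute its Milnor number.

Type E_8, Milnor number mu = 8.

The Hessian of f at 0 has rank 0. Corank 2; j^3 = p^3 is a perfect cube, so E-series; the 5-jet and mu = 8 give E_8.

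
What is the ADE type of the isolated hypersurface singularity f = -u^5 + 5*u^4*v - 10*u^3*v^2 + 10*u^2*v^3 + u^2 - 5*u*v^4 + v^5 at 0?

A_{4}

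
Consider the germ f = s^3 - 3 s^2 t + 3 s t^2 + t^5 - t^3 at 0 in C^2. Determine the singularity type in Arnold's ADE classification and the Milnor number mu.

Type E8, Milnor number mu = 8.

The Hessian of f at 0 has rank 0. Corank 2; j^3 = (s - t)^3 is a perfect cube, so E-series; the 5-jet and mu = 8 give E_8.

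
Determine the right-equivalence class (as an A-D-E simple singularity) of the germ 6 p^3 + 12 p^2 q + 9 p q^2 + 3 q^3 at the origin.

D_{4}

The Hessian of f at 0 has rank 0. Corank 2; j^3 = 3*(p + q)*(2*p^2 + 2*p*q + q^2) splits into three distinct lines over C (the quadratic factor has nonzero discriminant), so D_4.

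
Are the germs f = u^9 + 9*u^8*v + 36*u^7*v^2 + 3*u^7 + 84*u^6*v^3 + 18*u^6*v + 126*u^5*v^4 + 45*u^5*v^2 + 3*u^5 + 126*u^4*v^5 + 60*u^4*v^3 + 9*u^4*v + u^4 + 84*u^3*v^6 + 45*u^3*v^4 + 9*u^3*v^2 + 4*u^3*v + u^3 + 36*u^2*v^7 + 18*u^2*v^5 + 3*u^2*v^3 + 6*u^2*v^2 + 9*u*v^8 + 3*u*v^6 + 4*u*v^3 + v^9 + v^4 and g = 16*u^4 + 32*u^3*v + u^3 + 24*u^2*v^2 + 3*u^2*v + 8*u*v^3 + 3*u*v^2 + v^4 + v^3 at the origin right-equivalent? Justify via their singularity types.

Yes.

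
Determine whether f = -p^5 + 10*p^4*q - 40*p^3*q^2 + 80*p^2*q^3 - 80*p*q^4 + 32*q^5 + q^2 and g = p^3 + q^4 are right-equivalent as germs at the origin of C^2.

The Hessian of f at 0 is [[0, 0], [0, 2]] with rank 1, so corank 1. A Groebner basis of the Jacobian ideal J(f) in C{p,q} is {p^4, q}; counting standard monomials gives mu = 4. Corank 1: A-series; mu = 4 gives A_4. The Hessian of g at 0 is [[0, 0], [0, 0]] with rank 0, so corank 2. A Groebner basis of the Jacobian ideal J(g) in C{p,q} is {q^3, p^2}; counting standard monomials gives mu = 6. Corank 2; j^3 = p^3 is a perfect cube, so E-series; the 4-jet and mu = 6 give E_6. f is A_4 but g is E_6, hence not right-equivalent.

No.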